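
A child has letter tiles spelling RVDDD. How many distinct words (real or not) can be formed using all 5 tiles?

20

Letter multiplicities in RVDDD: D×3, R×1, V×1.
So there are 5! / (3!) = 20 distinguishable arrangements.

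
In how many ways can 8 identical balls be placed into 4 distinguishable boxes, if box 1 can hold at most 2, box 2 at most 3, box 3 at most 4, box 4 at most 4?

Without the upper bounds there are C(11,3) = 165 ways to split 8 among 4 boxes.
Subtract solutions that violate a single cap (substitute x_i' = x_i − (cap_i+1)): x_1 ≥ 3 gives C(8,3) = 56; x_2 ≥ 4 gives C(7,3) = 35; x_3 ≥ 5 gives C(6,3) = 20; x_4 ≥ 5 gives C(6,3) = 20. Together 131.
Add back pairs where two caps are both exceeded: 4 + 1 + 1 + 0 + 0 + 0 = 6.
By inclusion–exclusion the count is 165 − 131 + 6 = 40.

40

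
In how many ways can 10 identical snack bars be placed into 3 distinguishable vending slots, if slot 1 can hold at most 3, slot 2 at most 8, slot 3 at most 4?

By stars and bars, unrestricted non-negative solutions to x_1+…+x_3 = 10 number C(10+2,2) = 66.
Subtract solutions that violate a single cap (substitute x_i' = x_i − (cap_i+1)): x_1 ≥ 4 gives C(8,2) = 28; x_2 ≥ 9 gives C(3,2) = 3; x_3 ≥ 5 gives C(7,2) = 21. Together 52.
Add back pairs where two caps are both exceeded: 0 + 3 + 0 = 3.
By inclusion–exclusion the count is 66 − 52 + 3 = 17.

17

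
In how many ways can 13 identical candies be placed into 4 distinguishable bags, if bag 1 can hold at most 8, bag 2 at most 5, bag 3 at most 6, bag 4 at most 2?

By stars and bars, unrestricted non-negative solutions to x_1+…+x_4 = 13 number C(13+3,3) = 560.
Subtract solutions that violate a single cap (substitute x_i' = x_i − (cap_i+1)): x_1 ≥ 9 gives C(7,3) = 35; x_2 ≥ 6 gives C(10,3) = 120; x_3 ≥ 7 gives C(9,3) = 84; x_4 ≥ 3 gives C(13,3) = 286. Together 525.
Add back pairs where two caps are both exceeded: 0 + 0 + 4 + 1 + 35 + 20 = 60.
By inclusion–exclusion the count is 560 − 525 + 60 = 95.

95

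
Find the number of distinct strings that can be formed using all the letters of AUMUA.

30

The 5 letters of AUMUA have repeats: A appearing twice and U appearing twice.
The number of distinct arrangements is 5!/(2!·2!) = 120/4 = 30.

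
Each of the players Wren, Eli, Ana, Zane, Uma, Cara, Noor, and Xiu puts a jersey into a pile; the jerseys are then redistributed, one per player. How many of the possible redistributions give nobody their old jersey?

14833

Count assignments avoiding every fixed point. For any j of the 8 players fixed to their old jersey, the other 8−j can be arranged in (8−j)! ways.
By inclusion–exclusion this is Σ_{j=0}^{8} (−1)^j C(8,j)·(8−j)!.
Computing: 40320 − 40320 + 20160 − 6720 + 1680 − 336 + 56 − 8 + 1 = 14833.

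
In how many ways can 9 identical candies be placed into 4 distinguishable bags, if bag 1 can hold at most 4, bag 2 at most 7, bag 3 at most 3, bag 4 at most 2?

By stars and bars, unrestricted non-negative solutions to x_1+…+x_4 = 9 number C(9+3,3) = 220.
Subtract solutions that violate a single cap (substitute x_i' = x_i − (cap_i+1)): x_1 ≥ 5 gives C(7,3) = 35; x_2 ≥ 8 gives C(4,3) = 4; x_3 ≥ 4 gives C(8,3) = 56; x_4 ≥ 3 gives C(9,3) = 84. Together 179.
Add back pairs where two caps are both exceeded: 0 + 1 + 4 + 0 + 0 + 10 = 15.
By inclusion–exclusion the count is 220 − 179 + 15 = 56.

56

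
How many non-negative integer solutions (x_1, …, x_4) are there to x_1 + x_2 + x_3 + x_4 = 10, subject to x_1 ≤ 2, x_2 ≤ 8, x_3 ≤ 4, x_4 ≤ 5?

Without the upper bounds there are C(13,3) = 286 ways to split 10 among 4 variables.
Subtract solutions that violate a single cap (substitute x_i' = x_i − (cap_i+1)): x_1 ≥ 3 gives C(10,3) = 120; x_2 ≥ 9 gives C(4,3) = 4; x_3 ≥ 5 gives C(8,3) = 56; x_4 ≥ 6 gives C(7,3) = 35. Together 215.
Add back pairs where two caps are both exceeded: 0 + 10 + 4 + 0 + 0 + 0 = 14.
By inclusion–exclusion the count is 286 − 215 + 14 = 85.

85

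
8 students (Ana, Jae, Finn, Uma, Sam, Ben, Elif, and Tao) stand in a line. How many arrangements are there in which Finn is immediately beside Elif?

Place the 6 others and the Finn-Elif pair as 7 objects in a line; the pair has 2 internal arrangements.
That gives 2 × 7! = 2 × 5040 = 10080.

10080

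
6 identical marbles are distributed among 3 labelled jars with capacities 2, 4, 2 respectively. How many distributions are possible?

6

By stars and bars, unrestricted non-negative solutions to x_1+…+x_3 = 6 number C(6+2,2) = 28.
Subtract solutions that violate a single cap (substitute x_i' = x_i − (cap_i+1)): x_1 ≥ 3 gives C(5,2) = 10; x_2 ≥ 5 gives C(3,2) = 3; x_3 ≥ 3 gives C(5,2) = 10. Together 23.
Add back pairs where two caps are both exceeded: 0 + 1 + 0 = 1.
By inclusion–exclusion the count is 28 − 23 + 1 = 6.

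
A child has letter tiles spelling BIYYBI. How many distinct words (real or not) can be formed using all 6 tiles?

90

Letter multiplicities in BIYYBI: B×2, I×2, Y×2.
So there are 6! / (2!·2!·2!) = 90 distinguishable arrangements.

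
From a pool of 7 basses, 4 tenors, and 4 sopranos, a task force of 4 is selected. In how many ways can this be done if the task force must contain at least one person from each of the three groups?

Total 4-person selections from all 15: C(15,4) = 1365.
Selections missing a whole group: no basses → C(8,4) = 70; no tenors → C(11,4) = 330; no sopranos → C(11,4) = 330.
Add back selections omitting two groups (i.e. drawn from a single group): C(7,4) + C(4,4) + C(4,4) = 37.
By inclusion–exclusion: 1365 − 730 + 37 = 672.

672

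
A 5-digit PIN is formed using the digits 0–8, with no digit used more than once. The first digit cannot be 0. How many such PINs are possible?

The first digit has 9−1 = 8 choices (anything except 0).
The remaining 4 digits are filled from the other 8 symbols without repetition: 8 × 7 × 6 × 5 = 1680.
Total: 8 × 1680 = 13440.

13440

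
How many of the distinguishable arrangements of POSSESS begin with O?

Fix O in the first position and arrange the remaining 6 letters.
Those 6 letters have S appearing 4 times, giving (6)!/(4!) = 30.

30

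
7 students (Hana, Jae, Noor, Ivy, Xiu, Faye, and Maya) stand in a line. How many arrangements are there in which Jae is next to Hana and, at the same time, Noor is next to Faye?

Treat {Jae,Hana} as one block (2 orders) and {Noor,Faye} as another (2 orders).
That leaves 5 units to arrange: 2 × 2 × 5! = 4 × 120 = 480.

480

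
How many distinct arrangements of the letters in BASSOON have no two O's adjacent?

Total arrangements of BASSOON: 7!/(2!·2!) = 1260.
If the two O's are adjacent, glue them into one block, leaving 6 items to arrange: (6)!/(2!) = 360 ways.
Hence 1260 − 360 = 900.

900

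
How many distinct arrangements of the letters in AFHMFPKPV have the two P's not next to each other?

70560

Total arrangements of AFHMFPKPV: 9!/(2!·2!) = 90720.
Arrangements with the P's together: treat PP as one letter, giving (8)!/(2!) = 20160.
Hence 90720 − 20160 = 70560.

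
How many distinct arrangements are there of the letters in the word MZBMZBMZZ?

1260

The 9 letters of MZBMZBMZZ have repeats: B appearing twice, M appearing 3 times, and Z appearing 4 times.
So there are 9! / (4!·3!·2!) = 1260 distinguishable arrangements.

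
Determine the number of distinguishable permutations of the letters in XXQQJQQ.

Letter multiplicities in XXQQJQQ: J×1, Q×4, X×2.
So there are 7! / (4!·2!) = 105 distinguishable arrangements.

105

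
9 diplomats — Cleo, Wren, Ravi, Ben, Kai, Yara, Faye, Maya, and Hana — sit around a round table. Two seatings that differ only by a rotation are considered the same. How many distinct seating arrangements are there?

40320

Around a circle, 9 distinct people have 9!/9 = (8)! = 40320 rotationally distinct seatings.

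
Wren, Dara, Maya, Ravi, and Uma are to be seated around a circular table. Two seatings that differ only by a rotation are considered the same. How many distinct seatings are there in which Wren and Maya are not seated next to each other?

Without the restriction there are (4)! = 24 seatings.
Those with Wren next to Maya: fuse the pair into one unit and seat 4 units around a circle — 2·(3)! = 12.
Subtracting, 24 − 12 = 12.

12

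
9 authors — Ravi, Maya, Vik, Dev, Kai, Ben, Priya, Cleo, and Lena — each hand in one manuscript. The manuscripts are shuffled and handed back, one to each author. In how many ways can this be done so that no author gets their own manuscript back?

133496

Let Aᵢ be the assignments in which author i gets their own manuscript. We want the size of the complement of A₁∪…∪A_9.
By inclusion–exclusion this is Σ_{j=0}^{9} (−1)^j C(9,j)·(9−j)!.
Computing: 362880 − 362880 + 181440 − 60480 + 15120 − 3024 + 504 − 72 + 9 − 1 = 133496.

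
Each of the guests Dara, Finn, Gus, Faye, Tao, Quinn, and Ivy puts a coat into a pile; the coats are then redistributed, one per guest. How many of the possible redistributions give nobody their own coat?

Let Aᵢ be the assignments in which guest i gets their own coat. We want the size of the complement of A₁∪…∪A_7.
By inclusion–exclusion this is Σ_{j=0}^{7} (−1)^j C(7,j)·(7−j)!.
Computing: 5040 − 5040 + 2520 − 840 + 210 − 42 + 7 − 1 = 1854.

1854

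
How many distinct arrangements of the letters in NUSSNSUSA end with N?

With the last slot taken by N, it remains to arrange the other 8 letters (USSNSUSA).
Those 8 letters have S appearing 4 times and U appearing twice, giving (8)!/(4!·2!) = 840.

840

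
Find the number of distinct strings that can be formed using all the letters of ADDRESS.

Letter multiplicities in ADDRESS: A×1, D×2, E×1, R×1, S×2.
The number of distinct arrangements is 7!/(2!·2!) = 5040/4 = 1260.

1260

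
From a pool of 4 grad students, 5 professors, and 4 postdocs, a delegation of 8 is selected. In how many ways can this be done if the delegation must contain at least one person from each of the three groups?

1268

With no constraint there are C(13,8) = 1287 possible selections.
Selections missing a whole group: no grad students → C(9,8) = 9; no professors → C(8,8) = 1; no postdocs → C(9,8) = 9.
Add back selections omitting two groups (i.e. drawn from a single group): C(4,8) + C(5,8) + C(4,8) = 0.
By inclusion–exclusion: 1287 − 19 + 0 = 1268.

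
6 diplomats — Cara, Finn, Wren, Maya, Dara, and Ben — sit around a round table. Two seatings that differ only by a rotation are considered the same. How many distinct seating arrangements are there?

Seat Cara anywhere (absorbing the rotational symmetry), then permute the other 5: (5)! = 120.

120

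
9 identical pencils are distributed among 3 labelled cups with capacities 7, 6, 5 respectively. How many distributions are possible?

Ignoring the caps, the number of non-negative solutions to x_1+…+x_3 = 9 is C(11,2) = 55.
Subtract solutions that violate a single cap (substitute x_i' = x_i − (cap_i+1)): x_1 ≥ 8 gives C(3,2) = 3; x_2 ≥ 7 gives C(4,2) = 6; x_3 ≥ 6 gives C(5,2) = 10. Together 19.
No two caps can be exceeded simultaneously, so the pair terms are all 0.
By inclusion–exclusion the count is 55 − 19 + 0 = 36.

36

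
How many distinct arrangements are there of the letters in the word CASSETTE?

5040

Letter multiplicities in CASSETTE: A×1, C×1, E×2, S×2, T×2.
The number of distinct arrangements is 8!/(2!·2!·2!) = 40320/8 = 5040.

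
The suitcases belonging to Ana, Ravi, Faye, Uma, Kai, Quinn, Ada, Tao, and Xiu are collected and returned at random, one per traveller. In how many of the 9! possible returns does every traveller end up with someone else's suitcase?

133496

This is the derangement count D_9: permutations of 9 items with no fixed point.
By inclusion–exclusion this is Σ_{j=0}^{9} (−1)^j C(9,j)·(9−j)!.
Computing: 362880 − 362880 + 181440 − 60480 + 15120 − 3024 + 504 − 72 + 9 − 1 = 133496.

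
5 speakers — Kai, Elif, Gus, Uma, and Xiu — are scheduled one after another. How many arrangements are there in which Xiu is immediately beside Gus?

48

Place the 3 others and the Xiu-Gus pair as 4 objects in a line; the pair has 2 internal arrangements.
That gives 2 × 4! = 2 × 24 = 48.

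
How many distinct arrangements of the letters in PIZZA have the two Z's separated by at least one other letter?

36

Total arrangements of PIZZA: 5!/(2!) = 60.
Arrangements with the Z's together: treat ZZ as one letter, giving (4)! = 24.
Hence 60 − 24 = 36.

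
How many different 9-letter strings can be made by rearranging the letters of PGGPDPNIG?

PGGPDPNIG has 9 letters with G appearing 3 times and P appearing 3 times.
So there are 9! / (3!·3!) = 10080 distinguishable arrangements.

10080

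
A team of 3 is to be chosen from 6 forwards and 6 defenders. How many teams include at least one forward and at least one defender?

Total 3-person selections from all 12: C(12,3) = 220.
Selections missing a whole group: no forwards → C(6,3) = 20; no defenders → C(6,3) = 20.
Both groups omitted at once is impossible, so 220 − 40 = 180.

180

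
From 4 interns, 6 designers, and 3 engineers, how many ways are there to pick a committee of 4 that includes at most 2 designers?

Split by how many designers are chosen (0 through 2).
Sum: C(6,0)·C(7,4) + C(6,1)·C(7,3) + C(6,2)·C(7,2) = 35 + 210 + 315 = 560.

560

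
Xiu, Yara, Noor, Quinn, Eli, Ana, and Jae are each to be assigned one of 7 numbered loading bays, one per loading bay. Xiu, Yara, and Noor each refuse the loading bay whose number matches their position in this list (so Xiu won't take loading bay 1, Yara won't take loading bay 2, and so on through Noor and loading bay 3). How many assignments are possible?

Let Aᵢ (for i ∈ {1, 2, 3}) be the placements that put person i in their forbidden loading bay. Any j of these fix j positions, leaving (7−j)! ways to fill the rest, and there are C(3,j) ways to pick which j.
By inclusion–exclusion, the number of valid placements is Σ_{j=0}^{3} (−1)^j C(3,j)·(7−j)!.
Computing: 5040 − 2160 + 360 − 24 = 3216.

3216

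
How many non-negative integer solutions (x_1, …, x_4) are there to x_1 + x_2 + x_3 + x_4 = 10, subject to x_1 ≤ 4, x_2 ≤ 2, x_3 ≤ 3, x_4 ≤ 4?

19

Ignoring the caps, the number of non-negative solutions to x_1+…+x_4 = 10 is C(13,3) = 286.
Subtract solutions that violate a single cap (substitute x_i' = x_i − (cap_i+1)): x_1 ≥ 5 gives C(8,3) = 56; x_2 ≥ 3 gives C(10,3) = 120; x_3 ≥ 4 gives C(9,3) = 84; x_4 ≥ 5 gives C(8,3) = 56. Together 316.
Add back pairs where two caps are both exceeded: 10 + 4 + 1 + 20 + 10 + 4 = 49.
By inclusion–exclusion the count is 286 − 316 + 49 = 19.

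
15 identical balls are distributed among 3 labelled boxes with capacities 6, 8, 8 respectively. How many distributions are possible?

35

Ignoring the caps, the number of non-negative solutions to x_1+…+x_3 = 15 is C(17,2) = 136.
Subtract solutions that violate a single cap (substitute x_i' = x_i − (cap_i+1)): x_1 ≥ 7 gives C(10,2) = 45; x_2 ≥ 9 gives C(8,2) = 28; x_3 ≥ 9 gives C(8,2) = 28. Together 101.
No two caps can be exceeded simultaneously, so the pair terms are all 0.
By inclusion–exclusion the count is 136 − 101 + 0 = 35.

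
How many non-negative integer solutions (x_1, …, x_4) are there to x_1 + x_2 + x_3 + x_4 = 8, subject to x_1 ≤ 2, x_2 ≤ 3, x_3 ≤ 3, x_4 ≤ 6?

Ignoring the caps, the number of non-negative solutions to x_1+…+x_4 = 8 is C(11,3) = 165.
Subtract solutions that violate a single cap (substitute x_i' = x_i − (cap_i+1)): x_1 ≥ 3 gives C(8,3) = 56; x_2 ≥ 4 gives C(7,3) = 35; x_3 ≥ 4 gives C(7,3) = 35; x_4 ≥ 7 gives C(4,3) = 4. Together 130.
Add back pairs where two caps are both exceeded: 4 + 4 + 0 + 1 + 0 + 0 = 9.
By inclusion–exclusion the count is 165 − 130 + 9 = 44.

44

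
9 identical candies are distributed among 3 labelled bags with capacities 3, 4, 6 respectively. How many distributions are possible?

Ignoring the caps, the number of non-negative solutions to x_1+…+x_3 = 9 is C(11,2) = 55.
Subtract solutions that violate a single cap (substitute x_i' = x_i − (cap_i+1)): x_1 ≥ 4 gives C(7,2) = 21; x_2 ≥ 5 gives C(6,2) = 15; x_3 ≥ 7 gives C(4,2) = 6. Together 42.
Add back pairs where two caps are both exceeded: 1 + 0 + 0 = 1.
By inclusion–exclusion the count is 55 − 42 + 1 = 14.

14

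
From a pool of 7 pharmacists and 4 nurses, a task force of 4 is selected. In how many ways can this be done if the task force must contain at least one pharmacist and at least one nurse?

Unrestricted: C(11,4) = 330 ways to pick any 4 of the 11.
Subtract selections that omit an entire group: no pharmacists → C(4,4) = 1; no nurses → C(7,4) = 35.
Both groups omitted at once is impossible, so 330 − 36 = 294.

294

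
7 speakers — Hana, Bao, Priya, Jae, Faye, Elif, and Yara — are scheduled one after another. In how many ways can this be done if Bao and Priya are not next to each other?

There are 7! = 5040 arrangements in all. If Bao and Priya are adjacent, merging them into one block gives 2·(6)! = 1440 arrangements.
Complementary counting: 5040 − 1440 = 3600.

3600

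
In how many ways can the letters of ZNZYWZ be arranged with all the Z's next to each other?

24

Treat the 3 copies of Z as a single block. The multiset to arrange is then {ZZZ, N, W, Y}, 4 items in all.
All 4 items are distinct, so there are (4)! = 24 arrangements.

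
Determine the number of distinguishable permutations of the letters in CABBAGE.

1260

CABBAGE has 7 letters with A appearing twice and B appearing twice.
Dividing 7! = 5040 by 2!·2! = 4 for the repeated letters gives 1260.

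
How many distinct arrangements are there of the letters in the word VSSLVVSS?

280

Letter multiplicities in VSSLVVSS: L×1, S×4, V×3.
So there are 8! / (4!·3!) = 280 distinguishable arrangements.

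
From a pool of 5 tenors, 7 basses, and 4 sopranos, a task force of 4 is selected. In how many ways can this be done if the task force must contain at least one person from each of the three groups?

Unrestricted: C(16,4) = 1820 ways to pick any 4 of the 16.
Subtract selections that omit an entire group: no tenors → C(11,4) = 330; no basses → C(9,4) = 126; no sopranos → C(12,4) = 495.
Add back selections omitting two groups (i.e. drawn from a single group): C(5,4) + C(7,4) + C(4,4) = 41.
By inclusion–exclusion: 1820 − 951 + 41 = 910.

910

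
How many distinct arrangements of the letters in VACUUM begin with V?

Fix V in the first position and arrange the remaining 5 letters.
Those 5 letters have U appearing twice, giving (5)!/(2!) = 60.

60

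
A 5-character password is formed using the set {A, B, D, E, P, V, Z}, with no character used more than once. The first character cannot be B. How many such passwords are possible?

2160

The first character has 7−1 = 6 choices (anything except B).
The remaining 4 characters are filled from the other 6 symbols without repetition: 6 × 5 × 4 × 3 = 360.
Total: 6 × 360 = 2160.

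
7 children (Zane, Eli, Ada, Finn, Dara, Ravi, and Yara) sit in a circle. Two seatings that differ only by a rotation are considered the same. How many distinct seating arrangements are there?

Seat Zane anywhere (absorbing the rotational symmetry), then permute the other 6: (6)! = 720.

720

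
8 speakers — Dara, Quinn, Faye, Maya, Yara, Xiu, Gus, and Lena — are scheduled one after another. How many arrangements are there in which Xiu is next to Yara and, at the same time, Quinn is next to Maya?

Treat {Xiu,Yara} as one block (2 orders) and {Quinn,Maya} as another (2 orders).
That leaves 6 units to arrange: 2 × 2 × 6! = 4 × 720 = 2880.

2880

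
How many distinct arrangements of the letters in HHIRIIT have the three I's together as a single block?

60

Treat the 3 copies of I as a single block. The multiset to arrange is then {III, H, H, R, T}, 5 items in all.
That gives (5)!/(2!) = 60 arrangements.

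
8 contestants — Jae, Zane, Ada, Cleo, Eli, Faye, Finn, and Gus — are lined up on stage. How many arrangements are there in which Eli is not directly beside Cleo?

30240

Of the 8! = 40320 arrangements, those with Eli and Cleo adjacent number 2 × 7! = 10080 (treat the pair as a block with 2 internal orders).
Complementary counting: 40320 − 10080 = 30240.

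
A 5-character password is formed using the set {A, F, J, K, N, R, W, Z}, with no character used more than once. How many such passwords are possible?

6720

Choose and order 5 of the 8 symbols: the first character has 8 options, the next 7, and so on down to 4.
8 × 7 × 6 × 5 × 4 = 6720.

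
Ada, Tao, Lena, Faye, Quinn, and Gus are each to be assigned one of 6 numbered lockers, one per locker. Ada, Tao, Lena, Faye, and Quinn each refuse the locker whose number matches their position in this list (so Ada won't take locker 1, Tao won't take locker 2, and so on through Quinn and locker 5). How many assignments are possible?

309

Let Aᵢ (for 1 ≤ i ≤ 5) be the placements that put person i in their forbidden locker. Any j of these fix j positions, leaving (6−j)! ways to fill the rest, and there are C(5,j) ways to pick which j.
By inclusion–exclusion, the number of valid placements is Σ_{j=0}^{5} (−1)^j C(5,j)·(6−j)!.
Computing: 720 − 600 + 240 − 60 + 10 − 1 = 309.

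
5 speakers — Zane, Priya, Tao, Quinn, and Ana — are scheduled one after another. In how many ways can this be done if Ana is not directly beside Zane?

72

There are 5! = 120 arrangements in all. If Ana and Zane are adjacent, merging them into one block gives 2·(4)! = 48 arrangements.
So 120 − 48 = 72 arrangements keep them apart.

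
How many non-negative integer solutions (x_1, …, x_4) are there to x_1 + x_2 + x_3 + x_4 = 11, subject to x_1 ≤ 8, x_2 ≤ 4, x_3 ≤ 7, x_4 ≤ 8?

240

By stars and bars, unrestricted non-negative solutions to x_1+…+x_4 = 11 number C(11+3,3) = 364.
Subtract solutions that violate a single cap (substitute x_i' = x_i − (cap_i+1)): x_1 ≥ 9 gives C(5,3) = 10; x_2 ≥ 5 gives C(9,3) = 84; x_3 ≥ 8 gives C(6,3) = 20; x_4 ≥ 9 gives C(5,3) = 10. Together 124.
No two caps can be exceeded simultaneously, so the pair terms are all 0.
By inclusion–exclusion the count is 364 − 124 + 0 = 240.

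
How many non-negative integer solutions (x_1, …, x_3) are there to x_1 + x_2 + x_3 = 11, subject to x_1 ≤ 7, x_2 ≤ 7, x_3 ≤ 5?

Without the upper bounds there are C(13,2) = 78 ways to split 11 among 3 variables.
Subtract solutions that violate a single cap (substitute x_i' = x_i − (cap_i+1)): x_1 ≥ 8 gives C(5,2) = 10; x_2 ≥ 8 gives C(5,2) = 10; x_3 ≥ 6 gives C(7,2) = 21. Together 41.
No two caps can be exceeded simultaneously, so the pair terms are all 0.
By inclusion–exclusion the count is 78 − 41 + 0 = 37.

37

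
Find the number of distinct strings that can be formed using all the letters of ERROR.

ERROR has 5 letters with R appearing 3 times.
Dividing 5! = 120 by 3! = 6 for the repeated letters gives 20.

20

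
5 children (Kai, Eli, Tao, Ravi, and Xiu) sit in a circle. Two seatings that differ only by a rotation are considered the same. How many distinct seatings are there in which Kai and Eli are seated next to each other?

Glue Kai and Eli into a block (2 internal orders). Seating 4 units around a circle gives (3)! arrangements.
So 2 × (3)! = 2 × 6 = 12.

12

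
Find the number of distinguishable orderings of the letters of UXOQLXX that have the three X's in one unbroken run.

Treat the 3 copies of X as a single block. The multiset to arrange is then {XXX, L, O, Q, U}, 5 items in all.
All 5 items are distinct, so there are (5)! = 120 arrangements.

120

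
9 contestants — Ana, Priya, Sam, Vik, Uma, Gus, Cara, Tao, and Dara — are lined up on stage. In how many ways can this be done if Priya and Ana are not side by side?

282240

Of the 9! = 362880 arrangements, those with Priya and Ana adjacent number 2 × 8! = 80640 (treat the pair as a block with 2 internal orders).
So 362880 − 80640 = 282240 arrangements keep them apart.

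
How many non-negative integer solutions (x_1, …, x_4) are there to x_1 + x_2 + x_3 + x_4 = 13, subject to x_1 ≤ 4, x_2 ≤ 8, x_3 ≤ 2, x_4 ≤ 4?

Without the upper bounds there are C(16,3) = 560 ways to split 13 among 4 variables.
Subtract solutions that violate a single cap (substitute x_i' = x_i − (cap_i+1)): x_1 ≥ 5 gives C(11,3) = 165; x_2 ≥ 9 gives C(7,3) = 35; x_3 ≥ 3 gives C(13,3) = 286; x_4 ≥ 5 gives C(11,3) = 165. Together 651.
Add back pairs where two caps are both exceeded: 0 + 56 + 20 + 4 + 0 + 56 = 136.
Subtract triples: 0 + 0 + 1 + 0 = 1.
By inclusion–exclusion the count is 560 − 651 + 136 − 1 = 44.

44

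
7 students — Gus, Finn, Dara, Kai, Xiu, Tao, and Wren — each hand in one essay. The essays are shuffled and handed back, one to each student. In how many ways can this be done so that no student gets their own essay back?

1854

This is the derangement count D_7: permutations of 7 items with no fixed point.
By inclusion–exclusion this is Σ_{j=0}^{7} (−1)^j C(7,j)·(7−j)!.
Computing: 5040 − 5040 + 2520 − 840 + 210 − 42 + 7 − 1 = 1854.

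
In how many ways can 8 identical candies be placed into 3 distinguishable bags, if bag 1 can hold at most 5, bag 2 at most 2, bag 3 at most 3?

By stars and bars, unrestricted non-negative solutions to x_1+…+x_3 = 8 number C(8+2,2) = 45.
Subtract solutions that violate a single cap (substitute x_i' = x_i − (cap_i+1)): x_1 ≥ 6 gives C(4,2) = 6; x_2 ≥ 3 gives C(7,2) = 21; x_3 ≥ 4 gives C(6,2) = 15. Together 42.
Add back pairs where two caps are both exceeded: 0 + 0 + 3 = 3.
By inclusion–exclusion the count is 45 − 42 + 3 = 6.

6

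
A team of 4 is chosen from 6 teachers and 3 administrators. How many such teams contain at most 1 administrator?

Split by how many administrators are chosen (0 through 1).
Sum: C(3,0)·C(6,4) + C(3,1)·C(6,3) = 15 + 60 = 75.

75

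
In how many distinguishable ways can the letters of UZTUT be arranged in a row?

Letter multiplicities in UZTUT: T×2, U×2, Z×1.
Dividing 5! = 120 by 2!·2! = 4 for the repeated letters gives 30.

30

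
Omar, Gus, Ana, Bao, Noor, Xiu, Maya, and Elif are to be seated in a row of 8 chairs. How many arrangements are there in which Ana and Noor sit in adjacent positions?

10080

Place the 6 others and the Ana-Noor pair as 7 objects in a line; the pair has 2 internal arrangements.
That gives 2 × 7! = 2 × 5040 = 10080.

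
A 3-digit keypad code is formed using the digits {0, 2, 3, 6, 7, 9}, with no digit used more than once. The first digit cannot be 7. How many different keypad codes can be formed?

The first digit has 6−1 = 5 choices (anything except 7).
The remaining 2 digits are filled from the other 5 symbols without repetition: 5 × 4 = 20.
Total: 5 × 20 = 100.

100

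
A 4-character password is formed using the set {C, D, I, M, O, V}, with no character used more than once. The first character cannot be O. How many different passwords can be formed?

300

The first character has 6−1 = 5 choices (anything except O).
The remaining 3 characters are filled from the other 5 symbols without repetition: 5 × 4 × 3 = 60.
Total: 5 × 60 = 300.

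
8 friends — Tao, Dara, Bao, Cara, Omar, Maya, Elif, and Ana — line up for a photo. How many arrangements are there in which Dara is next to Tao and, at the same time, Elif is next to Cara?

Treat {Dara,Tao} as one block (2 orders) and {Elif,Cara} as another (2 orders).
That leaves 6 units to arrange: 2 × 2 × 6! = 4 × 720 = 2880.

2880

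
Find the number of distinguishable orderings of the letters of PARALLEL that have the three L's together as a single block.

Treat the 3 copies of L as a single block. The multiset to arrange is then {LLL, A, A, E, P, R}, 6 items in all.
That gives (6)!/(2!) = 360 arrangements.

360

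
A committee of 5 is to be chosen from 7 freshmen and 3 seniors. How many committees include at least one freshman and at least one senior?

Unrestricted: C(10,5) = 252 ways to pick any 5 of the 10.
Selections missing a whole group: no freshmen → C(3,5) = 0; no seniors → C(7,5) = 21.
Both groups omitted at once is impossible, so 252 − 21 = 231.

231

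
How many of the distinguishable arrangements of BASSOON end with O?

360

Fix O in the last position and arrange the remaining 6 letters.
Those 6 letters have S appearing twice, giving (6)!/(2!) = 360.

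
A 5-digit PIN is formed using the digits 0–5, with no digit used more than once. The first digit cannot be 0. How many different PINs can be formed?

The first digit has 6−1 = 5 choices (anything except 0).
The remaining 4 digits are filled from the other 5 symbols without repetition: 5 × 4 × 3 × 2 = 120.
Total: 5 × 120 = 600.

600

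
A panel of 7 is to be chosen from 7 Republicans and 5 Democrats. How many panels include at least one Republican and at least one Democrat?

With no constraint there are C(12,7) = 792 possible selections.
Selections missing a whole group: no Republicans → C(5,7) = 0; no Democrats → C(7,7) = 1.
Both groups omitted at once is impossible, so 792 − 1 = 791.

791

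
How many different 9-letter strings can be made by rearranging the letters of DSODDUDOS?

Letter multiplicities in DSODDUDOS: D×4, O×2, S×2, U×1.
The number of distinct arrangements is 9!/(4!·2!·2!) = 362880/96 = 3780.

3780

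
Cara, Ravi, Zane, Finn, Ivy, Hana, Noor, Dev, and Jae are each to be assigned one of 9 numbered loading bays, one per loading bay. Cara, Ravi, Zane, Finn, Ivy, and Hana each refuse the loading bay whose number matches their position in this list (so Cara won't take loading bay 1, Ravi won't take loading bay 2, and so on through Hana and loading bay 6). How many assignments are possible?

183822

Let Aᵢ (for 1 ≤ i ≤ 6) be the placements that put person i in their forbidden loading bay. Any j of these fix j positions, leaving (9−j)! ways to fill the rest, and there are C(6,j) ways to pick which j.
By inclusion–exclusion, the number of valid placements is Σ_{j=0}^{6} (−1)^j C(6,j)·(9−j)!.
Computing: 362880 − 241920 + 75600 − 14400 + 1800 − 144 + 6 = 183822.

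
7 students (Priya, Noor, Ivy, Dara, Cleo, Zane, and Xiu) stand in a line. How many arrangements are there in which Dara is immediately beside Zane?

1440

Treat {Dara, Zane} as a single unit. There are 6 units to order, and the pair itself can be ordered 2 ways.
That gives 2 × 6! = 2 × 720 = 1440.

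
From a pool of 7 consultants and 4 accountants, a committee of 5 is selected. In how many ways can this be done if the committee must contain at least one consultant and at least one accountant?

441

Unrestricted: C(11,5) = 462 ways to pick any 5 of the 11.
Selections missing a whole group: no consultants → C(4,5) = 0; no accountants → C(7,5) = 21.
Both groups omitted at once is impossible, so 462 − 21 = 441.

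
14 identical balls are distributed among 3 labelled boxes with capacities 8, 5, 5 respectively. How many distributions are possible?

By stars and bars, unrestricted non-negative solutions to x_1+…+x_3 = 14 number C(14+2,2) = 120.
Subtract solutions that violate a single cap (substitute x_i' = x_i − (cap_i+1)): x_1 ≥ 9 gives C(7,2) = 21; x_2 ≥ 6 gives C(10,2) = 45; x_3 ≥ 6 gives C(10,2) = 45. Together 111.
Add back pairs where two caps are both exceeded: 0 + 0 + 6 = 6.
By inclusion–exclusion the count is 120 − 111 + 6 = 15.

15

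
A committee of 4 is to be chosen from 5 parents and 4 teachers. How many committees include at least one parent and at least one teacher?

120

With no constraint there are C(9,4) = 126 possible selections.
Selections missing a whole group: no parents → C(4,4) = 1; no teachers → C(5,4) = 5.
Both groups omitted at once is impossible, so 126 − 6 = 120.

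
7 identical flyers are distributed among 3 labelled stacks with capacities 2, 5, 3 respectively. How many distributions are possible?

By stars and bars, unrestricted non-negative solutions to x_1+…+x_3 = 7 number C(7+2,2) = 36.
Subtract solutions that violate a single cap (substitute x_i' = x_i − (cap_i+1)): x_1 ≥ 3 gives C(6,2) = 15; x_2 ≥ 6 gives C(3,2) = 3; x_3 ≥ 4 gives C(5,2) = 10. Together 28.
Add back pairs where two caps are both exceeded: 0 + 1 + 0 = 1.
By inclusion–exclusion the count is 36 − 28 + 1 = 9.

9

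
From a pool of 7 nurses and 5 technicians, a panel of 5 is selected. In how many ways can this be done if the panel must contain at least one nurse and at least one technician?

770

Unrestricted: C(12,5) = 792 ways to pick any 5 of the 12.
Selections missing a whole group: no nurses → C(5,5) = 1; no technicians → C(7,5) = 21.
Both groups omitted at once is impossible, so 792 − 22 = 770.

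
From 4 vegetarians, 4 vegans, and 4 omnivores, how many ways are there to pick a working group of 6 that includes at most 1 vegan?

252

Split by how many vegans are chosen (0 through 1).
Sum: C(4,0)·C(8,6) + C(4,1)·C(8,5) = 28 + 224 = 252.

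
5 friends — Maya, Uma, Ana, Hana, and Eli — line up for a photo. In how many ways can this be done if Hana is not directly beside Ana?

72

Of the 5! = 120 arrangements, those with Hana and Ana adjacent number 2 × 4! = 48 (treat the pair as a block with 2 internal orders).
Complementary counting: 120 − 48 = 72.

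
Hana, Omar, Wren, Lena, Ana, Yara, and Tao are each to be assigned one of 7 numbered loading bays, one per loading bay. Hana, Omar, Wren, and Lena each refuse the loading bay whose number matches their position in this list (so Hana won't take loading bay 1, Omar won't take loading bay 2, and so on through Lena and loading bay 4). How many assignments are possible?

2790

Let Aᵢ (for 1 ≤ i ≤ 4) be the placements that put person i in their forbidden loading bay. Any j of these fix j positions, leaving (7−j)! ways to fill the rest, and there are C(4,j) ways to pick which j.
By inclusion–exclusion, the number of valid placements is Σ_{j=0}^{4} (−1)^j C(4,j)·(7−j)!.
Computing: 5040 − 2880 + 720 − 96 + 6 = 2790.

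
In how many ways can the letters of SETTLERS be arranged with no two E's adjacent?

3780

There are 8!/(2!·2!·2!) = 5040 arrangements of SETTLERS in total.
Arrangements with the E's together: treat EE as one letter, giving (7)!/(2!·2!) = 1260.
Subtracting, 5040 − 1260 = 3780 arrangements keep the E's apart.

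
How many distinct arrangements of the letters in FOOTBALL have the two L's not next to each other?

7560

There are 8!/(2!·2!) = 10080 arrangements of FOOTBALL in total.
Arrangements with the L's together: treat LL as one letter, giving (7)!/(2!) = 2520.
Hence 10080 − 2520 = 7560.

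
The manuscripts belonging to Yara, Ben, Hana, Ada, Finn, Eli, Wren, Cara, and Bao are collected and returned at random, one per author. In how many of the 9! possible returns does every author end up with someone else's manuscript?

133496

Count assignments avoiding every fixed point. For any j of the 9 authors fixed to their own manuscript, the other 9−j can be arranged in (9−j)! ways.
By inclusion–exclusion this is Σ_{j=0}^{9} (−1)^j C(9,j)·(9−j)!.
Computing: 362880 − 362880 + 181440 − 60480 + 15120 − 3024 + 504 − 72 + 9 − 1 = 133496.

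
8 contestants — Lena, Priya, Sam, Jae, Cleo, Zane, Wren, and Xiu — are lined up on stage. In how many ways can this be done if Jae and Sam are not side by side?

30240

There are 8! = 40320 arrangements in all. If Jae and Sam are adjacent, merging them into one block gives 2·(7)! = 10080 arrangements.
So 40320 − 10080 = 30240 arrangements keep them apart.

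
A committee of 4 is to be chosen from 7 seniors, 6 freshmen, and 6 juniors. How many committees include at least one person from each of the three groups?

2016

Total 4-person selections from all 19: C(19,4) = 3876.
Selections missing a whole group: no seniors → C(12,4) = 495; no freshmen → C(13,4) = 715; no juniors → C(13,4) = 715.
Add back selections omitting two groups (i.e. drawn from a single group): C(7,4) + C(6,4) + C(6,4) = 65.
By inclusion–exclusion: 3876 − 1925 + 65 = 2016.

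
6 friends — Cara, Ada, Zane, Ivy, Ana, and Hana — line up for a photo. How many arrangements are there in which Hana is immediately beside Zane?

Glue Hana and Zane into one block (2 internal orders), leaving 5 units to arrange in a row.
So the count is 2·(5)! = 240.

240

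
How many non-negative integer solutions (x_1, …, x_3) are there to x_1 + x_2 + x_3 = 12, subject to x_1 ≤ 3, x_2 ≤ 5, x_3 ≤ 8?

By stars and bars, unrestricted non-negative solutions to x_1+…+x_3 = 12 number C(12+2,2) = 91.
Subtract solutions that violate a single cap (substitute x_i' = x_i − (cap_i+1)): x_1 ≥ 4 gives C(10,2) = 45; x_2 ≥ 6 gives C(8,2) = 28; x_3 ≥ 9 gives C(5,2) = 10. Together 83.
Add back pairs where two caps are both exceeded: 6 + 0 + 0 = 6.
By inclusion–exclusion the count is 91 − 83 + 6 = 14.

14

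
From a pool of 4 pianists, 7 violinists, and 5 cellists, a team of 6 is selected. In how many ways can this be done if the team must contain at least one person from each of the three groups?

6545

Unrestricted: C(16,6) = 8008 ways to pick any 6 of the 16.
Selections missing a whole group: no pianists → C(12,6) = 924; no violinists → C(9,6) = 84; no cellists → C(11,6) = 462.
Add back selections omitting two groups (i.e. drawn from a single group): C(4,6) + C(7,6) + C(5,6) = 7.
By inclusion–exclusion: 8008 − 1470 + 7 = 6545.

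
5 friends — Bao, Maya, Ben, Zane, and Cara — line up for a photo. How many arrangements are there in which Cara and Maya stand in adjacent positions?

Glue Cara and Maya into one block (2 internal orders), leaving 4 units to arrange in a row.
That gives 2 × 4! = 2 × 24 = 48.

48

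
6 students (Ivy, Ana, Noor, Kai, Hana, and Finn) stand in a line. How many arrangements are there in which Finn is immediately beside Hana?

Place the 4 others and the Finn-Hana pair as 5 objects in a line; the pair has 2 internal arrangements.
So the count is 2·(5)! = 240.

240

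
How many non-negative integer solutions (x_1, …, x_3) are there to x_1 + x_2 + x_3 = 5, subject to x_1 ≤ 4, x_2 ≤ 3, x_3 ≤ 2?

By stars and bars, unrestricted non-negative solutions to x_1+…+x_3 = 5 number C(5+2,2) = 21.
Subtract solutions that violate a single cap (substitute x_i' = x_i − (cap_i+1)): x_1 ≥ 5 gives C(2,2) = 1; x_2 ≥ 4 gives C(3,2) = 3; x_3 ≥ 3 gives C(4,2) = 6. Together 10.
No two caps can be exceeded simultaneously, so the pair terms are all 0.
By inclusion–exclusion the count is 21 − 10 + 0 = 11.

11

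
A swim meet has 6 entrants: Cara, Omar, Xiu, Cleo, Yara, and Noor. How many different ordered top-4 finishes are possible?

There are 6 choices for 1st place, 5 for 2nd, and so on down to 3 for position 4.
That gives 6 × 5 × 4 × 3 = 360.

360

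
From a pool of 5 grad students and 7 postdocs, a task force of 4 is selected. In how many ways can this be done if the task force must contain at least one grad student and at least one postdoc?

455

Unrestricted: C(12,4) = 495 ways to pick any 4 of the 12.
Subtract selections that omit an entire group: no grad students → C(7,4) = 35; no postdocs → C(5,4) = 5.
Both groups omitted at once is impossible, so 495 − 40 = 455.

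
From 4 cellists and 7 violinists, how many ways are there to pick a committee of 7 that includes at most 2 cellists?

155

Split by how many cellists are chosen (0 through 2).
Sum: C(4,0)·C(7,7) + C(4,1)·C(7,6) + C(4,2)·C(7,5) = 1 + 28 + 126 = 155.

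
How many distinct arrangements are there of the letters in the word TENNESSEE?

Letter multiplicities in TENNESSEE: E×4, N×2, S×2, T×1.
So there are 9! / (4!·2!·2!) = 3780 distinguishable arrangements.

3780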